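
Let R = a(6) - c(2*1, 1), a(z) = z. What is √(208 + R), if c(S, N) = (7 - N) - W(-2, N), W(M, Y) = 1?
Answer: √209 ≈ 14.457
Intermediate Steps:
c(S, N) = 6 - N (c(S, N) = (7 - N) - 1*1 = (7 - N) - 1 = 6 - N)
R = 1 (R = 6 - (6 - 1*1) = 6 - (6 - 1) = 6 - 1*5 = 6 - 5 = 1)
√(208 + R) = √(208 + 1) = √209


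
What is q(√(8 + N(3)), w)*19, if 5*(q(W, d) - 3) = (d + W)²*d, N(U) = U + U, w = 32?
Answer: 631389/5 + 38912*√14/5 ≈ 1.5540e+5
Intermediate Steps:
N(U) = 2*U
q(W, d) = 3 + d*(W + d)²/5 (q(W, d) = 3 + ((d + W)²*d)/5 = 3 + ((W + d)²*d)/5 = 3 + (d*(W + d)²)/5 = 3 + d*(W + d)²/5)
q(√(8 + N(3)), w)*19 = (3 + (⅕)*32*(√(8 + 2*3) + 32)²)*19 = (3 + (⅕)*32*(√(8 + 6) + 32)²)*19 = (3 + (⅕)*32*(√14 + 32)²)*19 = (3 + (⅕)*32*(32 + √14)²)*19 = (3 + 32*(32 + √14)²/5)*19 = 57 + 608*(32 + √14)²/5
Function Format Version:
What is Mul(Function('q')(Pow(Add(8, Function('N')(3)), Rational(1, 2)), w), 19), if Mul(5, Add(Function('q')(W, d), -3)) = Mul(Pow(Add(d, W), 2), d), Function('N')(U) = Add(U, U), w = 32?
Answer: Add(Rational(631389, 5), Mul(Rational(38912, 5), Pow(14, Rational(1, 2)))) ≈ 1.5540e+5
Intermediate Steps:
Function('N')(U) = Mul(2, U)
Function('q')(W, d) = Add(3, Mul(Rational(1, 5), d, Pow(Add(W, d), 2))) (Function('q')(W, d) = Add(3, Mul(Rational(1, 5), Mul(Pow(Add(d, W), 2), d))) = Add(3, Mul(Rational(1, 5), Mul(Pow(Add(W, d), 2), d))) = Add(3, Mul(Rational(1, 5), Mul(d, Pow(Add(W, d), 2)))) = Add(3, Mul(Rational(1, 5), d, Pow(Add(W, d), 2))))
Mul(Function('q')(Pow(Add(8, Function('N')(3)), Rational(1, 2)), w), 19) = Mul(Add(3, Mul(Rational(1, 5), 32, Pow(Add(Pow(Add(8, Mul(2, 3)), Rational(1, 2)), 32), 2))), 19) = Mul(Add(3, Mul(Rational(1, 5), 32, Pow(Add(Pow(Add(8, 6), Rational(1, 2)), 32), 2))), 19) = Mul(Add(3, Mul(Rational(1, 5), 32, Pow(Add(Pow(14, Rational(1, 2)), 32), 2))), 19) = Mul(Add(3, Mul(Rational(1, 5), 32, Pow(Add(32, Pow(14, Rational(1, 2))), 2))), 19) = Mul(Add(3, Mul(Rational(32, 5), Pow(Add(32, Pow(14, Rational(1, 2))), 2))), 19) = Add(57, Mul(Rational(608, 5), Pow(Add(32, Pow(14, Rational(1, 2))), 2)))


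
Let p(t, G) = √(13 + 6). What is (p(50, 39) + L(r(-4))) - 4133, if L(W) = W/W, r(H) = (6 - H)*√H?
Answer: -4132 + √19 ≈ -4127.6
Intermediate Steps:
r(H) = √H*(6 - H)
L(W) = 1
p(t, G) = √19
(p(50, 39) + L(r(-4))) - 4133 = (√19 + 1) - 4133 = (1 + √19) - 4133 = -4132 + √19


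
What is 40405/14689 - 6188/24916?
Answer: 228958862/91497781 ≈ 2.5023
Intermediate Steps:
40405/14689 - 6188/24916 = 40405*(1/14689) - 6188*1/24916 = 40405/14689 - 1547/6229 = 228958862/91497781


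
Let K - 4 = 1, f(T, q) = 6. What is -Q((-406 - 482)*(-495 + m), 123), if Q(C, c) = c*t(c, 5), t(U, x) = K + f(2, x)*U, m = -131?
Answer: -91389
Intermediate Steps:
K = 5 (K = 4 + 1 = 5)
t(U, x) = 5 + 6*U
Q(C, c) = c*(5 + 6*c)
-Q((-406 - 482)*(-495 + m), 123) = -123*(5 + 6*123) = -123*(5 + 738) = -123*743 = -1*91389 = -91389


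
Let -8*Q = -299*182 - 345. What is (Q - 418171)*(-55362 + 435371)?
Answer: -1250459515445/8 ≈ -1.5631e+11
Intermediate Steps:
Q = 54763/8 (Q = -(-299*182 - 345)/8 = -(-54418 - 345)/8 = -⅛*(-54763) = 54763/8 ≈ 6845.4)
(Q - 418171)*(-55362 + 435371) = (54763/8 - 418171)*(-55362 + 435371) = -3290605/8*380009 = -1250459515445/8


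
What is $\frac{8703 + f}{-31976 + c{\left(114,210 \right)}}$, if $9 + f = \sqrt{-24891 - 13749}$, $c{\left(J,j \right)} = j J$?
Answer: $- \frac{621}{574} - \frac{i \sqrt{2415}}{2009} \approx -1.0819 - 0.024461 i$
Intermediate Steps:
$c{\left(J,j \right)} = J j$
$f = -9 + 4 i \sqrt{2415}$ ($f = -9 + \sqrt{-24891 - 13749} = -9 + \sqrt{-38640} = -9 + 4 i \sqrt{2415} \approx -9.0 + 196.57 i$)
$\frac{8703 + f}{-31976 + c{\left(114,210 \right)}} = \frac{8703 - \left(9 - 4 i \sqrt{2415}\right)}{-31976 + 114 \cdot 210} = \frac{8694 + 4 i \sqrt{2415}}{-31976 + 23940} = \frac{8694 + 4 i \sqrt{2415}}{-8036} = \left(8694 + 4 i \sqrt{2415}\right) \left(- \frac{1}{8036}\right) = - \frac{621}{574} - \frac{i \sqrt{2415}}{2009}$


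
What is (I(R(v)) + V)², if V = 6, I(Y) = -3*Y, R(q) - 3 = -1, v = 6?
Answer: 0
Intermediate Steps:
R(q) = 2 (R(q) = 3 - 1 = 2)
(I(R(v)) + V)² = (-3*2 + 6)² = (-6 + 6)² = 0² = 0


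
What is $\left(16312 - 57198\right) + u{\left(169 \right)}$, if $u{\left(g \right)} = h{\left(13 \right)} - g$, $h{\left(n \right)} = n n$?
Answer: $-40886$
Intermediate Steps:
$h{\left(n \right)} = n^{2}$
$u{\left(g \right)} = 169 - g$ ($u{\left(g \right)} = 13^{2} - g = 169 - g$)
$\left(16312 - 57198\right) + u{\left(169 \right)} = \left(16312 - 57198\right) + \left(169 - 169\right) = -40886 + \left(169 - 169\right) = -40886 + 0 = -40886$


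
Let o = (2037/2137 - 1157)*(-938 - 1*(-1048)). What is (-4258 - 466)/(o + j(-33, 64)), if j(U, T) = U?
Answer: 10095188/271822441 ≈ 0.037139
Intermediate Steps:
o = -271751920/2137 (o = (2037*(1/2137) - 1157)*(-938 + 1048) = (2037/2137 - 1157)*110 = -2470472/2137*110 = -271751920/2137 ≈ -1.2717e+5)
(-4258 - 466)/(o + j(-33, 64)) = (-4258 - 466)/(-271751920/2137 - 33) = -4724/(-271822441/2137) = -4724*(-2137/271822441) = 10095188/271822441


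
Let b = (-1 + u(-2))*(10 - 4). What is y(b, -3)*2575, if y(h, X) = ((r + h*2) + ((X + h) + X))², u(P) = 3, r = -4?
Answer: 1740700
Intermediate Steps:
b = 12 (b = (-1 + 3)*(10 - 4) = 2*6 = 12)
y(h, X) = (-4 + 2*X + 3*h)² (y(h, X) = ((-4 + h*2) + ((X + h) + X))² = ((-4 + 2*h) + (h + 2*X))² = (-4 + 2*X + 3*h)²)
y(b, -3)*2575 = (-4 + 2*(-3) + 3*12)²*2575 = (-4 - 6 + 36)²*2575 = 26²*2575 = 676*2575 = 1740700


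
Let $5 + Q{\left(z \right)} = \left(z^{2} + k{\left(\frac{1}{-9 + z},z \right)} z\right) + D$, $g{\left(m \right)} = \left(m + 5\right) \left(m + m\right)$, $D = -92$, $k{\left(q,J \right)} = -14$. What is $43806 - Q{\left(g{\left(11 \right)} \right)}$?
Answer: $-75073$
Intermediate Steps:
$g{\left(m \right)} = 2 m \left(5 + m\right)$ ($g{\left(m \right)} = \left(5 + m\right) 2 m = 2 m \left(5 + m\right)$)
$Q{\left(z \right)} = -97 + z^{2} - 14 z$ ($Q{\left(z \right)} = -5 - \left(92 - z^{2} + 14 z\right) = -97 + z^{2} - 14 z$)
$43806 - Q{\left(g{\left(11 \right)} \right)} = 43806 - \left(-97 + \left(2 \cdot 11 \left(5 + 11\right)\right)^{2} - 14 \cdot 2 \cdot 11 \left(5 + 11\right)\right) = 43806 - \left(-97 + \left(2 \cdot 11 \cdot 16\right)^{2} - 14 \cdot 2 \cdot 11 \cdot 16\right) = 43806 - \left(-97 + 352^{2} - 4928\right) = 43806 - \left(-97 + 123904 - 4928\right) = 43806 - 118879 = -75073$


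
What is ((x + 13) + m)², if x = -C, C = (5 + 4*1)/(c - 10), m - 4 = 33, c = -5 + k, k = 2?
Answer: 434281/169 ≈ 2569.7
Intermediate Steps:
c = -3 (c = -5 + 2 = -3)
m = 37 (m = 4 + 33 = 37)
C = -9/13 (C = (5 + 4*1)/(-3 - 10) = (5 + 4)/(-13) = 9*(-1/13) = -9/13 ≈ -0.69231)
x = 9/13 (x = -1*(-9/13) = 9/13 ≈ 0.69231)
((x + 13) + m)² = ((9/13 + 13) + 37)² = (178/13 + 37)² = (659/13)² = 434281/169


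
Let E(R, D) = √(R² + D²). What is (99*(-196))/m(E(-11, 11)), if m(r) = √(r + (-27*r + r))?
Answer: 882*I*2^(¾)*√11/5 ≈ 983.94*I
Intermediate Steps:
E(R, D) = √(D² + R²)
m(r) = 5*√(-r) (m(r) = √(r - 26*r) = √(-25*r) = 5*√(-r))
(99*(-196))/m(E(-11, 11)) = (99*(-196))/((5*√(-√(11² + (-11)²)))) = -19404*(-I/(5*(121 + 121)^(¼))) = -19404*(-I*2^(¾)*√11/110) = -(-882)*I*2^(¾)*√11/5 = 882*I*2^(¾)*√11/5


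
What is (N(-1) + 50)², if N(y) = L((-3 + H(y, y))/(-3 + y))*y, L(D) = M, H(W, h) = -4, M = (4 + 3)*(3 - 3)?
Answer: 2500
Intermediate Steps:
M = 0 (M = 7*0 = 0)
L(D) = 0
N(y) = 0 (N(y) = 0*y = 0)
(N(-1) + 50)² = (0 + 50)² = 50² = 2500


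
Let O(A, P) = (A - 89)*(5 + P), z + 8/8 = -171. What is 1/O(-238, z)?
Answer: 1/54609 ≈ 1.8312e-5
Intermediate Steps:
z = -172 (z = -1 - 171 = -172)
O(A, P) = (-89 + A)*(5 + P)
1/O(-238, z) = 1/(-445 - 89*(-172) + 5*(-238) - 238*(-172)) = 1/(-445 + 15308 - 1190 + 40936) = 1/54609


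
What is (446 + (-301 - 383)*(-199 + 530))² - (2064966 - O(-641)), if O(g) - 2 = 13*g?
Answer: 51054944467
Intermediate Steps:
O(g) = 2 + 13*g
(446 + (-301 - 383)*(-199 + 530))² - (2064966 - O(-641)) = (446 + (-301 - 383)*(-199 + 530))² - (2064966 - (2 + 13*(-641))) = (446 - 684*331)² - (2064966 - (2 - 8333)) = (446 - 226404)² - (2064966 - 1*(-8331)) = (-225958)² - (2064966 + 8331) = 51057017764 - 1*2073297 = 51057017764 - 2073297 = 51054944467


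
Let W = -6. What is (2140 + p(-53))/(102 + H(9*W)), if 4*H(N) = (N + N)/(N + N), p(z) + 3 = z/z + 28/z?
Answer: 453144/21677 ≈ 20.904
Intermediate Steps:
p(z) = -2 + 28/z (p(z) = -3 + (z/z + 28/z) = -3 + (1 + 28/z) = -2 + 28/z)
H(N) = ¼ (H(N) = ((N + N)/(N + N))/4 = ((2*N)/((2*N)))/4 = ((2*N)*(1/(2*N)))/4 = (¼)*1 = ¼)
(2140 + p(-53))/(102 + H(9*W)) = (2140 + (-2 + 28/(-53)))/(102 + ¼) = (2140 + (-2 + 28*(-1/53)))/(409/4) = (2140 + (-2 - 28/53))*(4/409) = (2140 - 134/53)*(4/409) = (113286/53)*(4/409) = 453144/21677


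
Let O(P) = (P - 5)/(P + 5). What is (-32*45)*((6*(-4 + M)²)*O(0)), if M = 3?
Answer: 8640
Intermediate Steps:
O(P) = (-5 + P)/(5 + P)
(-32*45)*((6*(-4 + M)²)*O(0)) = (-32*45)*((6*(-4 + 3)²)*((-5 + 0)/(5 + 0))) = -1440*6*(-1)²*-5/5 = -1440*6*1*(⅕)*(-5) = -8640*(-1) = -1440*(-6) = 8640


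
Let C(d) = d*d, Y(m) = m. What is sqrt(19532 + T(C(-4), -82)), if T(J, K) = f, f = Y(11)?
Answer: sqrt(19543) ≈ 139.80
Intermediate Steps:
f = 11
C(d) = d**2
T(J, K) = 11
sqrt(19532 + T(C(-4), -82)) = sqrt(19532 + 11) = sqrt(19543)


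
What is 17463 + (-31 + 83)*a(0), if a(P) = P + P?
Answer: 17463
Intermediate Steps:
a(P) = 2*P
17463 + (-31 + 83)*a(0) = 17463 + (-31 + 83)*(2*0) = 17463 + 52*0 = 17463 + 0 = 17463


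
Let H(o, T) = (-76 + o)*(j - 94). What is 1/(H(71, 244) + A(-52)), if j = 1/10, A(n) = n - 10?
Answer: 2/815 ≈ 0.0024540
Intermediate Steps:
A(n) = -10 + n
j = ⅒ ≈ 0.10000
H(o, T) = 35682/5 - 939*o/10 (H(o, T) = (-76 + o)*(⅒ - 94) = (-76 + o)*(-939/10) = 35682/5 - 939*o/10)
1/(H(71, 244) + A(-52)) = 1/((35682/5 - 939/10*71) + (-10 - 52)) = 1/((35682/5 - 66669/10) - 62) = 1/(939/2 - 62) = 1/(815/2) = 2/815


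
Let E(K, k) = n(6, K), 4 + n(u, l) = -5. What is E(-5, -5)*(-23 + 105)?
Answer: -738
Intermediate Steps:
n(u, l) = -9 (n(u, l) = -4 - 5 = -9)
E(K, k) = -9
E(-5, -5)*(-23 + 105) = -9*(-23 + 105) = -9*82 = -738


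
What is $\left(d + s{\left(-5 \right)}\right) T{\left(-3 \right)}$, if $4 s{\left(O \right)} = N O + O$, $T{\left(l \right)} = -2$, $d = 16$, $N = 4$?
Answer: $- \frac{39}{2} \approx -19.5$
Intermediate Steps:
$s{\left(O \right)} = \frac{5 O}{4}$ ($s{\left(O \right)} = \frac{4 O + O}{4} = \frac{5 O}{4}$)
$\left(d + s{\left(-5 \right)}\right) T{\left(-3 \right)} = \left(16 + \frac{5}{4} \left(-5\right)\right) \left(-2\right) = \left(16 - \frac{25}{4}\right) \left(-2\right) = \frac{39}{4} \left(-2\right) = - \frac{39}{2}$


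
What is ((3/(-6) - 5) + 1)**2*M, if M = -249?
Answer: -20169/4 ≈ -5042.3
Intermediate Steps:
((3/(-6) - 5) + 1)**2*M = ((3/(-6) - 5) + 1)**2*(-249) = ((3*(-1/6) - 5) + 1)**2*(-249) = ((-1/2 - 5) + 1)**2*(-249) = (-11/2 + 1)**2*(-249) = (-9/2)**2*(-249) = (81/4)*(-249) = -20169/4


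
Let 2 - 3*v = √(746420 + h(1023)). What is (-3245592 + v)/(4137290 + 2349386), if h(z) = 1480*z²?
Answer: -4868387/9730014 - √387402335/9730014 ≈ -0.50237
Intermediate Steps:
v = ⅔ - 2*√387402335/3 (v = ⅔ - √(746420 + 1480*1023²)/3 = ⅔ - √(746420 + 1480*1046529)/3 = ⅔ - √(746420 + 1548862920)/3 = ⅔ - 2*√387402335/3 ≈ -13121.)
(-3245592 + v)/(4137290 + 2349386) = (-3245592 + (⅔ - 2*√387402335/3))/(4137290 + 2349386) = (-9736774/3 - 2*√387402335/3)/6486676 = (-9736774/3 - 2*√387402335/3)*(1/6486676) = -4868387/9730014 - √387402335/9730014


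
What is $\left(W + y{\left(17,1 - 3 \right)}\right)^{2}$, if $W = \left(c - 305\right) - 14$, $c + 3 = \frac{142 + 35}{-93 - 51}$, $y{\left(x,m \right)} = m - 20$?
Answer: $\frac{274598041}{2304} \approx 1.1918 \cdot 10^{5}$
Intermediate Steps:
$y{\left(x,m \right)} = -20 + m$ ($y{\left(x,m \right)} = m - 20 = -20 + m$)
$c = - \frac{203}{48}$ ($c = -3 + \frac{142 + 35}{-93 - 51} = -3 + \frac{177}{-144} = -3 + 177 \left(- \frac{1}{144}\right) = -3 - \frac{59}{48} = - \frac{203}{48} \approx -4.2292$)
$W = - \frac{15515}{48}$ ($W = \left(- \frac{203}{48} - 305\right) - 14 = - \frac{14843}{48} - 14 = - \frac{15515}{48} \approx -323.23$)
$\left(W + y{\left(17,1 - 3 \right)}\right)^{2} = \left(- \frac{15515}{48} + \left(-20 + \left(1 - 3\right)\right)\right)^{2} = \left(- \frac{15515}{48} - 22\right)^{2} = \left(- \frac{16571}{48}\right)^{2} = \frac{274598041}{2304}$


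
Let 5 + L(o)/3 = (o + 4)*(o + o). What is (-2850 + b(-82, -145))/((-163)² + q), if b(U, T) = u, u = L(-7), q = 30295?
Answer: -2739/56864 ≈ -0.048168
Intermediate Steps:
L(o) = -15 + 6*o*(4 + o) (L(o) = -15 + 3*((o + 4)*(o + o)) = -15 + 3*((4 + o)*(2*o)) = -15 + 3*(2*o*(4 + o)) = -15 + 6*o*(4 + o))
u = 111 (u = -15 + 6*(-7)² + 24*(-7) = -15 + 6*49 - 168 = -15 + 294 - 168 = 111)
b(U, T) = 111
(-2850 + b(-82, -145))/((-163)² + q) = (-2850 + 111)/((-163)² + 30295) = -2739/(26569 + 30295) = -2739/56864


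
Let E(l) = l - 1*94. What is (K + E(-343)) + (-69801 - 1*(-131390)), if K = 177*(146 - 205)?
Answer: 50709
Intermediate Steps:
E(l) = -94 + l (E(l) = l - 94 = -94 + l)
K = -10443 (K = 177*(-59) = -10443)
(K + E(-343)) + (-69801 - 1*(-131390)) = (-10443 + (-94 - 343)) + (-69801 - 1*(-131390)) = (-10443 - 437) + (-69801 + 131390) = -10880 + 61589 = 50709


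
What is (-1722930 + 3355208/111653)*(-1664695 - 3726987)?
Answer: 1037181411368653924/111653 ≈ 9.2893e+12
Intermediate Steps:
(-1722930 + 3355208/111653)*(-1664695 - 3726987) = (-1722930 + 3355208*(1/111653))*(-5391682) = (-1722930 + 3355208/111653)*(-5391682) = -192366948082/111653*(-5391682) = 1037181411368653924/111653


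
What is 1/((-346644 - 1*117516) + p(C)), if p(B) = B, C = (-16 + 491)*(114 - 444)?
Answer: -1/620910 ≈ -1.6105e-6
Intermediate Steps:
C = -156750 (C = 475*(-330) = -156750)
1/((-346644 - 1*117516) + p(C)) = 1/((-346644 - 1*117516) - 156750) = 1/((-346644 - 117516) - 156750) = 1/(-464160 - 156750) = 1/(-620910) = -1/620910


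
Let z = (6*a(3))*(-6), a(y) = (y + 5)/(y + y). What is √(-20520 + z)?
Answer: 2*I*√5142 ≈ 143.42*I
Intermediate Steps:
a(y) = (5 + y)/(2*y) (a(y) = (5 + y)/((2*y)) = (5 + y)*(1/(2*y)) = (5 + y)/(2*y))
z = -48 (z = (6*((½)*(5 + 3)/3))*(-6) = (6*((½)*(⅓)*8))*(-6) = (6*(4/3))*(-6) = 8*(-6) = -48)
√(-20520 + z) = √(-20520 - 48) = √(-20568) = 2*I*√5142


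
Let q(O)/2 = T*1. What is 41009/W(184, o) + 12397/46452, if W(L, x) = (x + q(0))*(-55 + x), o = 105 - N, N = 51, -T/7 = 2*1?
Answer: -19434977/12324 ≈ -1577.0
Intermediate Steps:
T = -14 ≈ -14.000
q(O) = -28 (q(O) = 2*(-14*1) = 2*(-14) = -28)
o = 54 (o = 105 - 1*51 = 105 - 51 = 54)
W(L, x) = (-55 + x)*(-28 + x) (W(L, x) = (x - 28)*(-55 + x) = (-28 + x)*(-55 + x) = (-55 + x)*(-28 + x))
41009/W(184, o) + 12397/46452 = 41009/(1540 + 54² - 83*54) + 12397/46452 = 41009/(1540 + 2916 - 4482) + 12397*(1/46452) = 41009/(-26) + 253/948 = 41009*(-1/26) + 253/948 = -41009/26 + 253/948 = -19434977/12324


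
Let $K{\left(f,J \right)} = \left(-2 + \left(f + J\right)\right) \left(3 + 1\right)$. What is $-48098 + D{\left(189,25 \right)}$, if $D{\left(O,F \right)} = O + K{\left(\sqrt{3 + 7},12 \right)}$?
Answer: $-47869 + 4 \sqrt{10} \approx -47856.0$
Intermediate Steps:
$K{\left(f,J \right)} = -8 + 4 J + 4 f$ ($K{\left(f,J \right)} = \left(-2 + \left(J + f\right)\right) 4 = \left(-2 + J + f\right) 4 = -8 + 4 J + 4 f$)
$D{\left(O,F \right)} = 40 + O + 4 \sqrt{10}$ ($D{\left(O,F \right)} = O + \left(-8 + 4 \cdot 12 + 4 \sqrt{3 + 7}\right) = O + \left(-8 + 48 + 4 \sqrt{10}\right) = O + \left(40 + 4 \sqrt{10}\right) = 40 + O + 4 \sqrt{10}$)
$-48098 + D{\left(189,25 \right)} = -48098 + \left(40 + 189 + 4 \sqrt{10}\right) = -48098 + \left(229 + 4 \sqrt{10}\right) = -47869 + 4 \sqrt{10}$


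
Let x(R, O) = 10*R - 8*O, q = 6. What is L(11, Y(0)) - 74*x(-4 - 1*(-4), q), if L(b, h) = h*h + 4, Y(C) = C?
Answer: 3556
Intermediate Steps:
L(b, h) = 4 + h² (L(b, h) = h² + 4 = 4 + h²)
x(R, O) = -8*O + 10*R
L(11, Y(0)) - 74*x(-4 - 1*(-4), q) = (4 + 0²) - 74*(-8*6 + 10*(-4 - 1*(-4))) = (4 + 0) - 74*(-48 + 10*(-4 + 4)) = 4 - 74*(-48 + 10*0) = 4 - 74*(-48 + 0) = 4 - 74*(-48) = 4 + 3552 = 3556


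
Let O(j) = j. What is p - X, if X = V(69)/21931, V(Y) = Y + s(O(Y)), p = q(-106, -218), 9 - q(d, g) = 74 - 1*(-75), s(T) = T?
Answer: -3070478/21931 ≈ -140.01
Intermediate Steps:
q(d, g) = -140 (q(d, g) = 9 - (74 - 1*(-75)) = 9 - (74 + 75) = 9 - 1*149 = 9 - 149 = -140)
p = -140
V(Y) = 2*Y (V(Y) = Y + Y = 2*Y)
X = 138/21931 (X = (2*69)/21931 = 138*(1/21931) = 138/21931 ≈ 0.0062925)
p - X = -140 - 1*138/21931 = -140 - 138/21931 = -3070478/21931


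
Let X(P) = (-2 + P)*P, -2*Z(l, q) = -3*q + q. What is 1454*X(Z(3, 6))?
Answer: 34896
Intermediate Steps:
Z(l, q) = q (Z(l, q) = -(-3*q + q)/2 = -(-1)*q = q)
X(P) = P*(-2 + P)
1454*X(Z(3, 6)) = 1454*(6*(-2 + 6)) = 1454*(6*4) = 1454*24 = 34896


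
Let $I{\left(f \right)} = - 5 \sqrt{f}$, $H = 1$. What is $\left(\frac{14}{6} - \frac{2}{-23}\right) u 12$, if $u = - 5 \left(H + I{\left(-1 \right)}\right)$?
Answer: $- \frac{3340}{23} + \frac{16700 i}{23} \approx -145.22 + 726.09 i$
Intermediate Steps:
$u = -5 + 25 i$ ($u = - 5 \left(1 - 5 \sqrt{-1}\right) = - 5 \left(1 - 5 i\right) = -5 + 25 i \approx -5.0 + 25.0 i$)
$\left(\frac{14}{6} - \frac{2}{-23}\right) u 12 = \left(\frac{14}{6} - \frac{2}{-23}\right) \left(-5 + 25 i\right) 12 = \left(14 \cdot \frac{1}{6} - - \frac{2}{23}\right) \left(-5 + 25 i\right) 12 = \left(\frac{7}{3} + \frac{2}{23}\right) \left(-5 + 25 i\right) 12 = \frac{167 \left(-5 + 25 i\right)}{69} \cdot 12 = \left(- \frac{835}{69} + \frac{4175 i}{69}\right) 12 = - \frac{3340}{23} + \frac{16700 i}{23}$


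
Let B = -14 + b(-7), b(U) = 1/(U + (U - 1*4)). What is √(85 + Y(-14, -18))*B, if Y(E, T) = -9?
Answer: -253*√19/9 ≈ -122.53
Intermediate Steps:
b(U) = 1/(-4 + 2*U) (b(U) = 1/(U + (U - 4)) = 1/(U + (-4 + U)) = 1/(-4 + 2*U))
B = -253/18 (B = -14 + 1/(2*(-2 - 7)) = -14 + (½)/(-9) = -14 + (½)*(-⅑) = -14 - 1/18 = -253/18 ≈ -14.056)
√(85 + Y(-14, -18))*B = √(85 - 9)*(-253/18) = √76*(-253/18) = (2*√19)*(-253/18) = -253*√19/9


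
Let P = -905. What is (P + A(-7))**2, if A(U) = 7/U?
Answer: 820836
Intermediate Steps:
(P + A(-7))**2 = (-905 + 7/(-7))**2 = (-905 + 7*(-1/7))**2 = (-905 - 1)**2 = (-906)**2 = 820836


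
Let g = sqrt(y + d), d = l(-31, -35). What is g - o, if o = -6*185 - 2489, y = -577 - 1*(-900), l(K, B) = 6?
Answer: 3599 + sqrt(329) ≈ 3617.1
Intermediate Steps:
y = 323 (y = -577 + 900 = 323)
d = 6
g = sqrt(329) (g = sqrt(323 + 6) = sqrt(329) ≈ 18.138)
o = -3599 (o = -1110 - 2489 = -3599)
g - o = sqrt(329) - 1*(-3599) = sqrt(329) + 3599 = 3599 + sqrt(329)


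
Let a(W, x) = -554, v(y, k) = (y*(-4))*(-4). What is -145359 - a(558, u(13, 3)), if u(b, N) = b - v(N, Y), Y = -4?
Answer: -144805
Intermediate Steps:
v(y, k) = 16*y (v(y, k) = -4*y*(-4) = 16*y)
u(b, N) = b - 16*N
-145359 - a(558, u(13, 3)) = -145359 - 1*(-554) = -145359 + 554 = -144805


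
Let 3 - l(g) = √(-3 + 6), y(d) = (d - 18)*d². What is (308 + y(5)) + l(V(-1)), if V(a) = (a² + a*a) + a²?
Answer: -14 - √3 ≈ -15.732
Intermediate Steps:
V(a) = 3*a² (V(a) = (a² + a²) + a² = 2*a² + a² = 3*a²)
y(d) = d²*(-18 + d) (y(d) = (-18 + d)*d² = d²*(-18 + d))
l(g) = 3 - √3 (l(g) = 3 - √(-3 + 6) = 3 - √3)
(308 + y(5)) + l(V(-1)) = (308 + 5²*(-18 + 5)) + (3 - √3) = (308 + 25*(-13)) + (3 - √3) = (308 - 325) + (3 - √3) = -17 + (3 - √3) = -14 - √3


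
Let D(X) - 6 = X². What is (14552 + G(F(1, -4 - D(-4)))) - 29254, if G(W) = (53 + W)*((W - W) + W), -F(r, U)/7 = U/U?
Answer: -15024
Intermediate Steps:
D(X) = 6 + X²
F(r, U) = -7 (F(r, U) = -7*U/U = -7*1 = -7)
G(W) = W*(53 + W) (G(W) = (53 + W)*(0 + W) = (53 + W)*W = W*(53 + W))
(14552 + G(F(1, -4 - D(-4)))) - 29254 = (14552 - 7*(53 - 7)) - 29254 = (14552 - 7*46) - 29254 = (14552 - 322) - 29254 = 14230 - 29254 = -15024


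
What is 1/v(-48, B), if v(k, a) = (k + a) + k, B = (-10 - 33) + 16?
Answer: -1/123 ≈ -0.0081301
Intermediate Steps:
B = -27 (B = -43 + 16 = -27)
v(k, a) = a + 2*k (v(k, a) = (a + k) + k = a + 2*k)
1/v(-48, B) = 1/(-27 + 2*(-48)) = 1/(-27 - 96) = 1/(-123) = -1/123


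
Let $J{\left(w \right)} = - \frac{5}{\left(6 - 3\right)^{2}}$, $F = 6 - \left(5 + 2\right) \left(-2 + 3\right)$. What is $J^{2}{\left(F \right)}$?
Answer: $\frac{25}{81} \approx 0.30864$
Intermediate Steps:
$F = -1$ ($F = 6 - 7 \cdot 1 = 6 - 7 = -1$)
$J{\left(w \right)} = - \frac{5}{9}$ ($J{\left(w \right)} = - \frac{5}{3^{2}} = - \frac{5}{9}$)
$J^{2}{\left(F \right)} = \left(- \frac{5}{9}\right)^{2} = \frac{25}{81}$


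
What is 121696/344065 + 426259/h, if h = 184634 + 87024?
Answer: 179720494803/93468009770 ≈ 1.9228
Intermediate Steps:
h = 271658
121696/344065 + 426259/h = 121696/344065 + 426259/271658 = 179720494803/93468009770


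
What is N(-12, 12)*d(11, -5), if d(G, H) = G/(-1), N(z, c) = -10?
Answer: 110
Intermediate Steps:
d(G, H) = -G (d(G, H) = G*(-1) = -G)
N(-12, 12)*d(11, -5) = -(-10)*11 = -10*(-11) = 110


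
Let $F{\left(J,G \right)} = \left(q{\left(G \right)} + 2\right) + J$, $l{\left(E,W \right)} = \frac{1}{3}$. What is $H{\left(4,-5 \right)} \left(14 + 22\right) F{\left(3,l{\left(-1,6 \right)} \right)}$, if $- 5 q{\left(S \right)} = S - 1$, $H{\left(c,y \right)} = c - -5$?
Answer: $\frac{8316}{5} \approx 1663.2$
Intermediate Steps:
$H{\left(c,y \right)} = 5 + c$ ($H{\left(c,y \right)} = c + 5 = 5 + c$)
$q{\left(S \right)} = \frac{1}{5} - \frac{S}{5}$ ($q{\left(S \right)} = - \frac{S - 1}{5} = - \frac{-1 + S}{5} = \frac{1}{5} - \frac{S}{5}$)
$l{\left(E,W \right)} = \frac{1}{3}$
$F{\left(J,G \right)} = \frac{11}{5} + J - \frac{G}{5}$ ($F{\left(J,G \right)} = \left(\left(\frac{1}{5} - \frac{G}{5}\right) + 2\right) + J = \left(\frac{11}{5} - \frac{G}{5}\right) + J = \frac{11}{5} + J - \frac{G}{5}$)
$H{\left(4,-5 \right)} \left(14 + 22\right) F{\left(3,l{\left(-1,6 \right)} \right)} = \left(5 + 4\right) \left(14 + 22\right) \left(\frac{11}{5} + 3 - \frac{1}{15}\right) = 9 \cdot 36 \left(\frac{11}{5} + 3 - \frac{1}{15}\right) = 324 \cdot \frac{77}{15} = \frac{8316}{5}$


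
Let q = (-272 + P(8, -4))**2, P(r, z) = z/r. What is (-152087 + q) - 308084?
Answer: -1543659/4 ≈ -3.8592e+5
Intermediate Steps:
q = 297025/4 (q = (-272 - 4/8)**2 = (-272 - 4*1/8)**2 = (-272 - 1/2)**2 = (-545/2)**2 = 297025/4 ≈ 74256.)
(-152087 + q) - 308084 = (-152087 + 297025/4) - 308084 = -311323/4 - 308084 = -1543659/4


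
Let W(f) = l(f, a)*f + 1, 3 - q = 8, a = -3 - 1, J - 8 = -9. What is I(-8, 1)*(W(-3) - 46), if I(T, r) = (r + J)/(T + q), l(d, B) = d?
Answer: 0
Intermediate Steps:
J = -1 (J = 8 - 9 = -1)
a = -4
q = -5 (q = 3 - 1*8 = 3 - 8 = -5)
I(T, r) = (-1 + r)/(-5 + T) (I(T, r) = (r - 1)/(T - 5) = (-1 + r)/(-5 + T))
W(f) = 1 + f² (W(f) = f*f + 1 = f² + 1 = 1 + f²)
I(-8, 1)*(W(-3) - 46) = ((-1 + 1)/(-5 - 8))*((1 + (-3)²) - 46) = (0/(-13))*((1 + 9) - 46) = (-1/13*0)*(10 - 46) = 0*(-36) = 0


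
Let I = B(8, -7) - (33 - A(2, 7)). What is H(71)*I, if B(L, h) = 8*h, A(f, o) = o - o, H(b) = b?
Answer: -6319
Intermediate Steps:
A(f, o) = 0
I = -89 (I = 8*(-7) - (33 - 1*0) = -56 - (33 + 0) = -56 - 1*33 = -56 - 33 = -89)
H(71)*I = 71*(-89) = -6319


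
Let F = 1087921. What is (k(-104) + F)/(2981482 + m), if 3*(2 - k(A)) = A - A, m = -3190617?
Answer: -1087923/209135 ≈ -5.2020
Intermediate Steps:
k(A) = 2 (k(A) = 2 - (A - A)/3 = 2 - ⅓*0 = 2 + 0 = 2)
(k(-104) + F)/(2981482 + m) = (2 + 1087921)/(2981482 - 3190617) = 1087923/(-209135) = 1087923*(-1/209135) = -1087923/209135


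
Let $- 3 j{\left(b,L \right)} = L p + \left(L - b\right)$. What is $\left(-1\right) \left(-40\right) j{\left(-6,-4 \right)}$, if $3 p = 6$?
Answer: $80$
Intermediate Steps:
$p = 2$ ($p = \frac{1}{3} \cdot 6 = 2$)
$j{\left(b,L \right)} = - L + \frac{b}{3}$ ($j{\left(b,L \right)} = - \frac{L 2 + \left(L - b\right)}{3} = - \frac{2 L + \left(L - b\right)}{3} = - \frac{- b + 3 L}{3} = - L + \frac{b}{3}$)
$\left(-1\right) \left(-40\right) j{\left(-6,-4 \right)} = \left(-1\right) \left(-40\right) \left(\left(-1\right) \left(-4\right) + \frac{1}{3} \left(-6\right)\right) = 40 \left(4 - 2\right) = 40 \cdot 2 = 80$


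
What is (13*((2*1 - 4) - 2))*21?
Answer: -1092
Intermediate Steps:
(13*((2*1 - 4) - 2))*21 = (13*((2 - 4) - 2))*21 = (13*(-2 - 2))*21 = (13*(-4))*21 = -52*21 = -1092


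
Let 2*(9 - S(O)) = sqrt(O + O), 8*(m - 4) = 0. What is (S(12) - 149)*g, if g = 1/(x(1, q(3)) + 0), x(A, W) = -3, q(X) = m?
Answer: 140/3 + sqrt(6)/3 ≈ 47.483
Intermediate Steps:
m = 4 (m = 4 + (1/8)*0 = 4 + 0 = 4)
q(X) = 4
g = -1/3 (g = 1/(-3 + 0) = 1/(-3) = -1/3 ≈ -0.33333)
S(O) = 9 - sqrt(2)*sqrt(O)/2 (S(O) = 9 - sqrt(O + O)/2 = 9 - sqrt(2)*sqrt(O)/2)
(S(12) - 149)*g = ((9 - sqrt(2)*sqrt(12)/2) - 149)*(-1/3) = ((9 - sqrt(2)*2*sqrt(3)/2) - 149)*(-1/3) = ((9 - sqrt(6)) - 149)*(-1/3) = (-140 - sqrt(6))*(-1/3) = 140/3 + sqrt(6)/3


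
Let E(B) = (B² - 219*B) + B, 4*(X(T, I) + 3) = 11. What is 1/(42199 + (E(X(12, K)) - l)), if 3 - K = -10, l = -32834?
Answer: 16/1201401 ≈ 1.3318e-5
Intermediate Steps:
K = 13 (K = 3 - 1*(-10) = 3 + 10 = 13)
X(T, I) = -¼ (X(T, I) = -3 + (¼)*11 = -3 + 11/4 = -¼)
E(B) = B² - 218*B
1/(42199 + (E(X(12, K)) - l)) = 1/(42199 + (-(-218 - ¼)/4 - 1*(-32834))) = 1/(42199 + (-¼*(-873/4) + 32834)) = 1/(42199 + (873/16 + 32834)) = 1/(42199 + 526217/16) = 1/(1201401/16) = 16/1201401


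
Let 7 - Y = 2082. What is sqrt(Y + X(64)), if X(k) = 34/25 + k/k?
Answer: 2*I*sqrt(12954)/5 ≈ 45.526*I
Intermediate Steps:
Y = -2075 (Y = 7 - 1*2082 = 7 - 2082 = -2075)
X(k) = 59/25 (X(k) = 34*(1/25) + 1 = 34/25 + 1 = 59/25)
sqrt(Y + X(64)) = sqrt(-2075 + 59/25) = sqrt(-51816/25) = 2*I*sqrt(12954)/5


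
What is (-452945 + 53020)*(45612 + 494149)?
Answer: -215863917925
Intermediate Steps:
(-452945 + 53020)*(45612 + 494149) = -399925*539761 = -215863917925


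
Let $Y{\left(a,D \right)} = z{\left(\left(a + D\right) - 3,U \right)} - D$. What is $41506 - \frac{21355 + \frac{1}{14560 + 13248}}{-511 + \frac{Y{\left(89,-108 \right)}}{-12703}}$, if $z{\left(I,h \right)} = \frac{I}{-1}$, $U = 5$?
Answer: $\frac{7499867244050047}{180511822304} \approx 41548.0$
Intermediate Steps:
$z{\left(I,h \right)} = - I$ ($z{\left(I,h \right)} = I \left(-1\right) = - I$)
$Y{\left(a,D \right)} = 3 - a - 2 D$ ($Y{\left(a,D \right)} = - (\left(a + D\right) - 3) - D = - (\left(D + a\right) - 3) - D = - (-3 + D + a) - D = \left(3 - D - a\right) - D = 3 - a - 2 D$)
$41506 - \frac{21355 + \frac{1}{14560 + 13248}}{-511 + \frac{Y{\left(89,-108 \right)}}{-12703}} = 41506 - \frac{21355 + \frac{1}{14560 + 13248}}{-511 + \frac{3 - 89 - -216}{-12703}} = 41506 - \frac{21355 + \frac{1}{27808}}{-511 + \left(3 - 89 + 216\right) \left(- \frac{1}{12703}\right)} = 41506 - \frac{21355 + \frac{1}{27808}}{-511 + 130 \left(- \frac{1}{12703}\right)} = 41506 - \frac{593839841}{27808 \left(-511 - \frac{130}{12703}\right)} = 41506 - \frac{593839841}{27808 \left(- \frac{6491363}{12703}\right)} = 41506 - \frac{593839841}{27808} \left(- \frac{12703}{6491363}\right) = 41506 - - \frac{7543547500223}{180511822304} = 41506 + \frac{7543547500223}{180511822304} = \frac{7499867244050047}{180511822304}$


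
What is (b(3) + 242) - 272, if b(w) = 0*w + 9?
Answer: -21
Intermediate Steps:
b(w) = 9 (b(w) = 0 + 9 = 9)
(b(3) + 242) - 272 = (9 + 242) - 272 = 251 - 272 = -21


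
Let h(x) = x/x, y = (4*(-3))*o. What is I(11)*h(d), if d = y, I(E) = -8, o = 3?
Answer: -8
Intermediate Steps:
y = -36 (y = (4*(-3))*3 = -12*3 = -36)
d = -36
h(x) = 1
I(11)*h(d) = -8*1 = -8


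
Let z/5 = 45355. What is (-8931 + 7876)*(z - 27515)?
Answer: -210219300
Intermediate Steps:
z = 226775 (z = 5*45355 = 226775)
(-8931 + 7876)*(z - 27515) = (-8931 + 7876)*(226775 - 27515) = -1055*199260 = -210219300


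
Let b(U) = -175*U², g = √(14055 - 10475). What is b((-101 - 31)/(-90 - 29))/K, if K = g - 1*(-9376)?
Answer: -30940800/1347222919 + 6600*√895/1347222919 ≈ -0.022820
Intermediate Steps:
g = 2*√895 (g = √3580 = 2*√895 ≈ 59.833)
K = 9376 + 2*√895 (K = 2*√895 - 1*(-9376) = 2*√895 + 9376 = 9376 + 2*√895 ≈ 9435.8)
b((-101 - 31)/(-90 - 29))/K = (-175*(-101 - 31)²/(-90 - 29)²)/(9376 + 2*√895) = (-175*(-132/(-119))²)/(9376 + 2*√895) = (-175*(-132*(-1/119))²)/(9376 + 2*√895) = (-175*(132/119)²)/(9376 + 2*√895) = (-175*17424/14161)/(9376 + 2*√895) = -435600/(2023*(9376 + 2*√895))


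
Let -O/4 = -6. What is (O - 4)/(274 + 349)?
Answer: 20/623 ≈ 0.032103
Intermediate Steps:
O = 24 (O = -4*(-6) = 24)
(O - 4)/(274 + 349) = (24 - 4)/(274 + 349) = 20/623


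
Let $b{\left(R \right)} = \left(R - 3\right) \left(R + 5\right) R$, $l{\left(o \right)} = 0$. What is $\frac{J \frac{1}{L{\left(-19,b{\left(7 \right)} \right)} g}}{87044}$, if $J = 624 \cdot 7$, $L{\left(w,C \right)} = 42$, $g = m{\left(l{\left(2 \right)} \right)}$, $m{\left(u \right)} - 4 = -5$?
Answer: $- \frac{26}{21761} \approx -0.0011948$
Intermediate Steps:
$m{\left(u \right)} = -1$ ($m{\left(u \right)} = 4 - 5 = -1$)
$g = -1$
$b{\left(R \right)} = R \left(-3 + R\right) \left(5 + R\right)$ ($b{\left(R \right)} = \left(-3 + R\right) \left(5 + R\right) R = R \left(-3 + R\right) \left(5 + R\right)$)
$J = 4368$
$\frac{J \frac{1}{L{\left(-19,b{\left(7 \right)} \right)} g}}{87044} = \frac{4368 \frac{1}{42 \left(-1\right)}}{87044} = \frac{4368}{-42} \cdot \frac{1}{87044} = 4368 \left(- \frac{1}{42}\right) \frac{1}{87044} = \left(-104\right) \frac{1}{87044} = - \frac{26}{21761}$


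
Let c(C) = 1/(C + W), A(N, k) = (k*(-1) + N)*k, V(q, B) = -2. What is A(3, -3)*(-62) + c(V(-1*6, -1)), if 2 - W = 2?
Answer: 2231/2 ≈ 1115.5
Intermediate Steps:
W = 0 (W = 2 - 1*2 = 2 - 2 = 0)
A(N, k) = k*(N - k) (A(N, k) = (-k + N)*k = (N - k)*k = k*(N - k))
c(C) = 1/C (c(C) = 1/(C + 0) = 1/C)
A(3, -3)*(-62) + c(V(-1*6, -1)) = -3*(3 - 1*(-3))*(-62) + 1/(-2) = -3*(3 + 3)*(-62) - ½ = -3*6*(-62) - ½ = -18*(-62) - ½ = 1116 - ½ = 2231/2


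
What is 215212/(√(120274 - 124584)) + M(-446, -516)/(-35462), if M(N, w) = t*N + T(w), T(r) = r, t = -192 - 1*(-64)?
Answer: -28286/17731 - 107606*I*√4310/2155 ≈ -1.5953 - 3278.1*I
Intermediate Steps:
t = -128 (t = -192 + 64 = -128)
M(N, w) = w - 128*N (M(N, w) = -128*N + w = w - 128*N)
215212/(√(120274 - 124584)) + M(-446, -516)/(-35462) = 215212/(√(120274 - 124584)) + (-516 - 128*(-446))/(-35462) = 215212/(√(-4310)) + (-516 + 57088)*(-1/35462) = 215212/((I*√4310)) + 56572*(-1/35462) = 215212*(-I*√4310/4310) - 28286/17731 = -107606*I*√4310/2155 - 28286/17731 = -28286/17731 - 107606*I*√4310/2155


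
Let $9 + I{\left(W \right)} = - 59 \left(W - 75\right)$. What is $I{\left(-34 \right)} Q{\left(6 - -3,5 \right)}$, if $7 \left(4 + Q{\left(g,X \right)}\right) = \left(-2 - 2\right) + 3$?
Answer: $- \frac{186238}{7} \approx -26605.0$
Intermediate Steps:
$I{\left(W \right)} = 4416 - 59 W$ ($I{\left(W \right)} = -9 - 59 \left(W - 75\right) = -9 - 59 \left(-75 + W\right) = -9 - \left(-4425 + 59 W\right) = 4416 - 59 W$)
$Q{\left(g,X \right)} = - \frac{29}{7}$ ($Q{\left(g,X \right)} = -4 + \frac{\left(-2 - 2\right) + 3}{7} = -4 + \frac{-4 + 3}{7} = -4 + \frac{1}{7} \left(-1\right) = -4 - \frac{1}{7} = - \frac{29}{7}$)
$I{\left(-34 \right)} Q{\left(6 - -3,5 \right)} = \left(4416 - -2006\right) \left(- \frac{29}{7}\right) = \left(4416 + 2006\right) \left(- \frac{29}{7}\right) = 6422 \left(- \frac{29}{7}\right) = - \frac{186238}{7}$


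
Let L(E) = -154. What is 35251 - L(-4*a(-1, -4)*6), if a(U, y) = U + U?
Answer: 35405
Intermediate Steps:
a(U, y) = 2*U
35251 - L(-4*a(-1, -4)*6) = 35251 - 1*(-154) = 35251 + 154 = 35405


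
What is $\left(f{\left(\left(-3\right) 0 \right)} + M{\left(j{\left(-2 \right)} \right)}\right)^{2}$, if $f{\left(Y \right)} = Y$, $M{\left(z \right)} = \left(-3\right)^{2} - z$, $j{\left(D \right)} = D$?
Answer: $121$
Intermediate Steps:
$M{\left(z \right)} = 9 - z$
$\left(f{\left(\left(-3\right) 0 \right)} + M{\left(j{\left(-2 \right)} \right)}\right)^{2} = \left(\left(-3\right) 0 + \left(9 - -2\right)\right)^{2} = \left(0 + \left(9 + 2\right)\right)^{2} = \left(0 + 11\right)^{2} = 11^{2} = 121$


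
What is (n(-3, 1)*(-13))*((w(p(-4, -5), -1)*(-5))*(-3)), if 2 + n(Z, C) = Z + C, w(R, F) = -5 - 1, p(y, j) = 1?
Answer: -4680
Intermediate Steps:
w(R, F) = -6
n(Z, C) = -2 + C + Z (n(Z, C) = -2 + (Z + C) = -2 + (C + Z) = -2 + C + Z)
(n(-3, 1)*(-13))*((w(p(-4, -5), -1)*(-5))*(-3)) = ((-2 + 1 - 3)*(-13))*(-6*(-5)*(-3)) = (-4*(-13))*(30*(-3)) = 52*(-90) = -4680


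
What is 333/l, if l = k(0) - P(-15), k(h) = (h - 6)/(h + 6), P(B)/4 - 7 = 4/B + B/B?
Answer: -4995/479 ≈ -10.428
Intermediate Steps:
P(B) = 32 + 16/B (P(B) = 28 + 4*(4/B + B/B) = 28 + 4*(4/B + 1) = 28 + 4*(1 + 4/B) = 28 + (4 + 16/B) = 32 + 16/B)
k(h) = (-6 + h)/(6 + h)
l = -479/15 (l = (-6 + 0)/(6 + 0) - (32 + 16/(-15)) = -6/6 - (32 + 16*(-1/15)) = (⅙)*(-6) - (32 - 16/15) = -1 - 1*464/15 = -1 - 464/15 = -479/15 ≈ -31.933)
333/l = 333/(-479/15) = 333*(-15/479) = -4995/479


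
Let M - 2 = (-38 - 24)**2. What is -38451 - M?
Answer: -42297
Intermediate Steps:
M = 3846 (M = 2 + (-38 - 24)**2 = 2 + (-62)**2 = 2 + 3844 = 3846)
-38451 - M = -38451 - 1*3846 = -38451 - 3846 = -42297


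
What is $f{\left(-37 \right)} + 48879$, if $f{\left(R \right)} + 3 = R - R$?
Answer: $48876$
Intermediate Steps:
$f{\left(R \right)} = -3$ ($f{\left(R \right)} = -3 + \left(R - R\right) = -3 + 0 = -3$)
$f{\left(-37 \right)} + 48879 = -3 + 48879 = 48876$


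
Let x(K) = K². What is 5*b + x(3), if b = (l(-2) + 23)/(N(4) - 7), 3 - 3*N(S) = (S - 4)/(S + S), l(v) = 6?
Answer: -91/6 ≈ -15.167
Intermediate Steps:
N(S) = 1 - (-4 + S)/(6*S) (N(S) = 1 - (S - 4)/(3*(S + S)) = 1 - (-4 + S)/(3*(2*S)) = 1 - (-4 + S)*1/(2*S)/3 = 1 - (-4 + S)/(6*S))
b = -29/6 (b = (6 + 23)/((⅙)*(4 + 5*4)/4 - 7) = 29/((⅙)*(¼)*(4 + 20) - 7) = 29/((⅙)*(¼)*24 - 7) = 29/(1 - 7) = 29/(-6) = 29*(-⅙) = -29/6 ≈ -4.8333)
5*b + x(3) = 5*(-29/6) + 3² = -145/6 + 9 = -91/6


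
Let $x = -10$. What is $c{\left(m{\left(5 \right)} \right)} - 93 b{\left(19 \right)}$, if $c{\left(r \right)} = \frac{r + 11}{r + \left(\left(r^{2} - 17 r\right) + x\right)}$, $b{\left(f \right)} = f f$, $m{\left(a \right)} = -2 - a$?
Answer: $- \frac{5069519}{151} \approx -33573.0$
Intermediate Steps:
$b{\left(f \right)} = f^{2}$
$c{\left(r \right)} = \frac{11 + r}{-10 + r^{2} - 16 r}$ ($c{\left(r \right)} = \frac{r + 11}{r - \left(10 - r^{2} + 17 r\right)} = \frac{11 + r}{r - \left(10 - r^{2} + 17 r\right)} = \frac{11 + r}{-10 + r^{2} - 16 r}$)
$c{\left(m{\left(5 \right)} \right)} - 93 b{\left(19 \right)} = \frac{11 - 7}{-10 + \left(-2 - 5\right)^{2} - 16 \left(-2 - 5\right)} - 93 \cdot 19^{2} = \frac{11 - 7}{-10 + \left(-2 - 5\right)^{2} - 16 \left(-2 - 5\right)} - 33573 = \frac{11 - 7}{-10 + \left(-7\right)^{2} - -112} - 33573 = \frac{1}{-10 + 49 + 112} \cdot 4 - 33573 = \frac{1}{151} \cdot 4 - 33573 = \frac{4}{151} - 33573 = - \frac{5069519}{151}$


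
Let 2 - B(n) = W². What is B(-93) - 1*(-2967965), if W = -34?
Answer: 2966811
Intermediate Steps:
B(n) = -1154 (B(n) = 2 - 1*(-34)² = 2 - 1*1156 = 2 - 1156 = -1154)
B(-93) - 1*(-2967965) = -1154 - 1*(-2967965) = -1154 + 2967965 = 2966811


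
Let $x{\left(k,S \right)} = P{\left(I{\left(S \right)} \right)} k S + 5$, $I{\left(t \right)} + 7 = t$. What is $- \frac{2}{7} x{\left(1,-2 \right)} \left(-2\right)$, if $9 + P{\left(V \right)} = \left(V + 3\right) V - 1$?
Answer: $- \frac{332}{7} \approx -47.429$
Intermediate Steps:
$I{\left(t \right)} = -7 + t$
$P{\left(V \right)} = -10 + V \left(3 + V\right)$ ($P{\left(V \right)} = -9 + \left(\left(V + 3\right) V - 1\right) = -9 + \left(\left(3 + V\right) V - 1\right) = -9 + \left(V \left(3 + V\right) - 1\right) = -9 + \left(-1 + V \left(3 + V\right)\right) = -10 + V \left(3 + V\right)$)
$x{\left(k,S \right)} = 5 + S k \left(-31 + \left(-7 + S\right)^{2} + 3 S\right)$ ($x{\left(k,S \right)} = \left(-10 + \left(-7 + S\right)^{2} + 3 \left(-7 + S\right)\right) k S + 5 = \left(-10 + \left(-7 + S\right)^{2} + \left(-21 + 3 S\right)\right) k S + 5 = \left(-31 + \left(-7 + S\right)^{2} + 3 S\right) k S + 5 = k \left(-31 + \left(-7 + S\right)^{2} + 3 S\right) S + 5 = S k \left(-31 + \left(-7 + S\right)^{2} + 3 S\right) + 5 = 5 + S k \left(-31 + \left(-7 + S\right)^{2} + 3 S\right)$)
$- \frac{2}{7} x{\left(1,-2 \right)} \left(-2\right) = - \frac{2}{7} \left(5 - 2 \left(-31 + \left(-7 - 2\right)^{2} + 3 \left(-2\right)\right)\right) \left(-2\right) = \left(-2\right) \frac{1}{7} \left(5 - 2 \left(-31 + \left(-9\right)^{2} - 6\right)\right) \left(-2\right) = - \frac{2 \left(5 - 2 \left(-31 + 81 - 6\right)\right)}{7} \left(-2\right) = - \frac{2 \left(5 - 2 \cdot 44\right)}{7} \left(-2\right) = - \frac{2 \left(5 - 88\right)}{7} \left(-2\right) = \left(- \frac{2}{7}\right) \left(-83\right) \left(-2\right) = \frac{166}{7} \left(-2\right) = - \frac{332}{7}$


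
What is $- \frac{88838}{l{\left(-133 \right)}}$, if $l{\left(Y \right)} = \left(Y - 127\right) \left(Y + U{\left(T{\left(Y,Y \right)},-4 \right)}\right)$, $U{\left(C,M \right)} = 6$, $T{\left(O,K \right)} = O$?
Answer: $- \frac{44419}{16510} \approx -2.6904$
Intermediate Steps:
$l{\left(Y \right)} = \left(-127 + Y\right) \left(6 + Y\right)$ ($l{\left(Y \right)} = \left(Y - 127\right) \left(Y + 6\right) = \left(-127 + Y\right) \left(6 + Y\right)$)
$- \frac{88838}{l{\left(-133 \right)}} = - \frac{88838}{-762 + \left(-133\right)^{2} - -16093} = - \frac{88838}{-762 + 17689 + 16093} = - \frac{88838}{33020} = \left(-88838\right) \frac{1}{33020} = - \frac{44419}{16510}$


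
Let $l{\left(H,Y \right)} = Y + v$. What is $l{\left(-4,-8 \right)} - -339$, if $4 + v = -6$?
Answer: $321$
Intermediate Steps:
$v = -10$ ($v = -4 - 6 = -10$)
$l{\left(H,Y \right)} = -10 + Y$ ($l{\left(H,Y \right)} = Y - 10 = -10 + Y$)
$l{\left(-4,-8 \right)} - -339 = \left(-10 - 8\right) - -339 = -18 + 339 = 321$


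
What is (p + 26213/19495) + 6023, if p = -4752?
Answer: 24804358/19495 ≈ 1272.3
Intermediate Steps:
(p + 26213/19495) + 6023 = (-4752 + 26213/19495) + 6023 = -92614027/19495 + 6023 = 24804358/19495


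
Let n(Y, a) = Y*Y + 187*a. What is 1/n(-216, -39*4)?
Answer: 1/17484 ≈ 5.7195e-5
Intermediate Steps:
n(Y, a) = Y**2 + 187*a
1/n(-216, -39*4) = 1/((-216)**2 + 187*(-39*4)) = 1/(46656 + 187*(-156)) = 1/(46656 - 29172) = 1/17484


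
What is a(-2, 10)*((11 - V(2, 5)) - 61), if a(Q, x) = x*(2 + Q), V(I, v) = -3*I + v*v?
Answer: 0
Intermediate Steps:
V(I, v) = v² - 3*I (V(I, v) = -3*I + v² = v² - 3*I)
a(-2, 10)*((11 - V(2, 5)) - 61) = (10*(2 - 2))*((11 - (5² - 3*2)) - 61) = (10*0)*((11 - (25 - 6)) - 61) = 0*((11 - 1*19) - 61) = 0*((11 - 19) - 61) = 0*(-8 - 61) = 0*(-69) = 0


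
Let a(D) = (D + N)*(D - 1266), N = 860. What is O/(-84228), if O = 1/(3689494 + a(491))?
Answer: -1/222569878932 ≈ -4.4930e-12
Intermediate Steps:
a(D) = (-1266 + D)*(860 + D) (a(D) = (D + 860)*(D - 1266) = (860 + D)*(-1266 + D) = (-1266 + D)*(860 + D))
O = 1/2642469 (O = 1/(3689494 + (-1088760 + 491² - 406*491)) = 1/(3689494 + (-1088760 + 241081 - 199346)) = 1/(3689494 - 1047025) = 1/2642469 ≈ 3.7843e-7)
O/(-84228) = (1/2642469)/(-84228) = (1/2642469)*(-1/84228) = -1/222569878932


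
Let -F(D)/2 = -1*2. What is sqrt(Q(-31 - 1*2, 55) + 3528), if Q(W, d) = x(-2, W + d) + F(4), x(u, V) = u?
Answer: sqrt(3530) ≈ 59.414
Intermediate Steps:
F(D) = 4 (F(D) = -(-2)*2 = -2*(-2) = 4)
Q(W, d) = 2 (Q(W, d) = -2 + 4 = 2)
sqrt(Q(-31 - 1*2, 55) + 3528) = sqrt(2 + 3528) = sqrt(3530)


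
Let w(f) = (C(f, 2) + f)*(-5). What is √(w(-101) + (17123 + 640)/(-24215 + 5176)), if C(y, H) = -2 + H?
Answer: 2*√45678997087/19039 ≈ 22.451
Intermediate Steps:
w(f) = -5*f (w(f) = ((-2 + 2) + f)*(-5) = (0 + f)*(-5) = f*(-5) = -5*f)
√(w(-101) + (17123 + 640)/(-24215 + 5176)) = √(-5*(-101) + (17123 + 640)/(-24215 + 5176)) = √(505 + 17763/(-19039)) = √(505 + 17763*(-1/19039)) = √(505 - 17763/19039) = √(9596932/19039) = 2*√45678997087/19039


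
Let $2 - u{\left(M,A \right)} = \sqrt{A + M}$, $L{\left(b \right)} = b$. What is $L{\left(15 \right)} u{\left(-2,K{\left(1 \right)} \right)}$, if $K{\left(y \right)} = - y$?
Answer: $30 - 15 i \sqrt{3} \approx 30.0 - 25.981 i$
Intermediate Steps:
$u{\left(M,A \right)} = 2 - \sqrt{A + M}$
$L{\left(15 \right)} u{\left(-2,K{\left(1 \right)} \right)} = 15 \left(2 - \sqrt{\left(-1\right) 1 - 2}\right) = 15 \left(2 - \sqrt{-1 - 2}\right) = 15 \left(2 - \sqrt{-3}\right) = 15 \left(2 - i \sqrt{3}\right) = 30 - 15 i \sqrt{3}$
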